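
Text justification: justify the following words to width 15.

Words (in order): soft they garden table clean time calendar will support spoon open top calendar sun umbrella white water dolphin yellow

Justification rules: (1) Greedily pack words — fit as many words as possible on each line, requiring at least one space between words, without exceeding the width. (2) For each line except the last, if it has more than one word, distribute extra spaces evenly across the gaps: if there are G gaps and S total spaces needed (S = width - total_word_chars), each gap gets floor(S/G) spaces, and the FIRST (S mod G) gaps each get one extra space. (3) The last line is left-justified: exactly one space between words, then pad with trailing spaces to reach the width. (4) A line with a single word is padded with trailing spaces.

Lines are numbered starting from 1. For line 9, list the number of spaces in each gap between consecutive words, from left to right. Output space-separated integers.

Line 1: ['soft', 'they'] (min_width=9, slack=6)
Line 2: ['garden', 'table'] (min_width=12, slack=3)
Line 3: ['clean', 'time'] (min_width=10, slack=5)
Line 4: ['calendar', 'will'] (min_width=13, slack=2)
Line 5: ['support', 'spoon'] (min_width=13, slack=2)
Line 6: ['open', 'top'] (min_width=8, slack=7)
Line 7: ['calendar', 'sun'] (min_width=12, slack=3)
Line 8: ['umbrella', 'white'] (min_width=14, slack=1)
Line 9: ['water', 'dolphin'] (min_width=13, slack=2)
Line 10: ['yellow'] (min_width=6, slack=9)

Answer: 3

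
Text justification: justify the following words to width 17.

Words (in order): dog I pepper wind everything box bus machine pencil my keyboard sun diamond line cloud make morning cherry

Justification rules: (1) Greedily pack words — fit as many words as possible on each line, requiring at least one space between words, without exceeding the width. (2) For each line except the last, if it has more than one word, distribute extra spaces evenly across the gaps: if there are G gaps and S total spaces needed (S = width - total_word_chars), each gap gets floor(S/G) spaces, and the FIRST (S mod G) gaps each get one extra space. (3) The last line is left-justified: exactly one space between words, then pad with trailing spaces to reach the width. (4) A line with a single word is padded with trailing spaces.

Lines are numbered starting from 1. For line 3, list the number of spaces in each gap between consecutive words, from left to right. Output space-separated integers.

Line 1: ['dog', 'I', 'pepper', 'wind'] (min_width=17, slack=0)
Line 2: ['everything', 'box'] (min_width=14, slack=3)
Line 3: ['bus', 'machine'] (min_width=11, slack=6)
Line 4: ['pencil', 'my'] (min_width=9, slack=8)
Line 5: ['keyboard', 'sun'] (min_width=12, slack=5)
Line 6: ['diamond', 'line'] (min_width=12, slack=5)
Line 7: ['cloud', 'make'] (min_width=10, slack=7)
Line 8: ['morning', 'cherry'] (min_width=14, slack=3)

Answer: 7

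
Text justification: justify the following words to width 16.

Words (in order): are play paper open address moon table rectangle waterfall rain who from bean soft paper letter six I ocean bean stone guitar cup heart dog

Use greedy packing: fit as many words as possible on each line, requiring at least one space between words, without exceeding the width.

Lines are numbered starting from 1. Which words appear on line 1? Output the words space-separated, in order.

Line 1: ['are', 'play', 'paper'] (min_width=14, slack=2)
Line 2: ['open', 'address'] (min_width=12, slack=4)
Line 3: ['moon', 'table'] (min_width=10, slack=6)
Line 4: ['rectangle'] (min_width=9, slack=7)
Line 5: ['waterfall', 'rain'] (min_width=14, slack=2)
Line 6: ['who', 'from', 'bean'] (min_width=13, slack=3)
Line 7: ['soft', 'paper'] (min_width=10, slack=6)
Line 8: ['letter', 'six', 'I'] (min_width=12, slack=4)
Line 9: ['ocean', 'bean', 'stone'] (min_width=16, slack=0)
Line 10: ['guitar', 'cup', 'heart'] (min_width=16, slack=0)
Line 11: ['dog'] (min_width=3, slack=13)

Answer: are play paper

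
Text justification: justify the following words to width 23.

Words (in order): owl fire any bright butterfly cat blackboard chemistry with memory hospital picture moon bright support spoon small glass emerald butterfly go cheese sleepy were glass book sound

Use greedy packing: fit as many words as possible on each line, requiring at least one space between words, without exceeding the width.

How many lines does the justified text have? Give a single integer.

Answer: 9

Derivation:
Line 1: ['owl', 'fire', 'any', 'bright'] (min_width=19, slack=4)
Line 2: ['butterfly', 'cat'] (min_width=13, slack=10)
Line 3: ['blackboard', 'chemistry'] (min_width=20, slack=3)
Line 4: ['with', 'memory', 'hospital'] (min_width=20, slack=3)
Line 5: ['picture', 'moon', 'bright'] (min_width=19, slack=4)
Line 6: ['support', 'spoon', 'small'] (min_width=19, slack=4)
Line 7: ['glass', 'emerald', 'butterfly'] (min_width=23, slack=0)
Line 8: ['go', 'cheese', 'sleepy', 'were'] (min_width=21, slack=2)
Line 9: ['glass', 'book', 'sound'] (min_width=16, slack=7)
Total lines: 9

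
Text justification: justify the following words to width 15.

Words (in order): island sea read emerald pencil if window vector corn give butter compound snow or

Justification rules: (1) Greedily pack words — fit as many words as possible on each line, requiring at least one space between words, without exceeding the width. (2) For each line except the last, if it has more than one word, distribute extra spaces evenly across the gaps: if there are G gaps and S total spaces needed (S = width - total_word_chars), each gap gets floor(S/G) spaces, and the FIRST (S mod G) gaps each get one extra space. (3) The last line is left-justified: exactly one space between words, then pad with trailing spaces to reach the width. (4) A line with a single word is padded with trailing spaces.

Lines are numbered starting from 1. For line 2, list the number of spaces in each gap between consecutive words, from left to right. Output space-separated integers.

Line 1: ['island', 'sea', 'read'] (min_width=15, slack=0)
Line 2: ['emerald', 'pencil'] (min_width=14, slack=1)
Line 3: ['if', 'window'] (min_width=9, slack=6)
Line 4: ['vector', 'corn'] (min_width=11, slack=4)
Line 5: ['give', 'butter'] (min_width=11, slack=4)
Line 6: ['compound', 'snow'] (min_width=13, slack=2)
Line 7: ['or'] (min_width=2, slack=13)

Answer: 2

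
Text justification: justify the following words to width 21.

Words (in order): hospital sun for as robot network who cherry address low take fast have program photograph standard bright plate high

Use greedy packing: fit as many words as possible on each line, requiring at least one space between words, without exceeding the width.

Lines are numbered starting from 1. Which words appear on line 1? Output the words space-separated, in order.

Answer: hospital sun for as

Derivation:
Line 1: ['hospital', 'sun', 'for', 'as'] (min_width=19, slack=2)
Line 2: ['robot', 'network', 'who'] (min_width=17, slack=4)
Line 3: ['cherry', 'address', 'low'] (min_width=18, slack=3)
Line 4: ['take', 'fast', 'have'] (min_width=14, slack=7)
Line 5: ['program', 'photograph'] (min_width=18, slack=3)
Line 6: ['standard', 'bright', 'plate'] (min_width=21, slack=0)
Line 7: ['high'] (min_width=4, slack=17)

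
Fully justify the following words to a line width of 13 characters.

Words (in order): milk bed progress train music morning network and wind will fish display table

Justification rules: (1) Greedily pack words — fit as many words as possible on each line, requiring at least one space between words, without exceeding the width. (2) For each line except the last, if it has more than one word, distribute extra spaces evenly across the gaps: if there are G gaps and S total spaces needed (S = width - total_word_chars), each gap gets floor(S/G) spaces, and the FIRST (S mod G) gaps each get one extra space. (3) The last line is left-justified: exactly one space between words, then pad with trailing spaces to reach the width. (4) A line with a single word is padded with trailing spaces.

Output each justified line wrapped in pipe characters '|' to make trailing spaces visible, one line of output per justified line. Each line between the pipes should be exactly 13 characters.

Line 1: ['milk', 'bed'] (min_width=8, slack=5)
Line 2: ['progress'] (min_width=8, slack=5)
Line 3: ['train', 'music'] (min_width=11, slack=2)
Line 4: ['morning'] (min_width=7, slack=6)
Line 5: ['network', 'and'] (min_width=11, slack=2)
Line 6: ['wind', 'will'] (min_width=9, slack=4)
Line 7: ['fish', 'display'] (min_width=12, slack=1)
Line 8: ['table'] (min_width=5, slack=8)

Answer: |milk      bed|
|progress     |
|train   music|
|morning      |
|network   and|
|wind     will|
|fish  display|
|table        |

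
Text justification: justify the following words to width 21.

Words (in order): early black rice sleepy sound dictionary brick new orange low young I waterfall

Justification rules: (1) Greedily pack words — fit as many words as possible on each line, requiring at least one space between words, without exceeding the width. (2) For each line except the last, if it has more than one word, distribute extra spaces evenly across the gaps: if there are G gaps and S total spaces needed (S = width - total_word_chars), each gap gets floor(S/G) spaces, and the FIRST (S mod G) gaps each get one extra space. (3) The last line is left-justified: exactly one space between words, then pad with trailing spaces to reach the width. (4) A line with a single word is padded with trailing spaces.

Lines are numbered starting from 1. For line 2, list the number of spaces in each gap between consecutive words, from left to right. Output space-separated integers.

Line 1: ['early', 'black', 'rice'] (min_width=16, slack=5)
Line 2: ['sleepy', 'sound'] (min_width=12, slack=9)
Line 3: ['dictionary', 'brick', 'new'] (min_width=20, slack=1)
Line 4: ['orange', 'low', 'young', 'I'] (min_width=18, slack=3)
Line 5: ['waterfall'] (min_width=9, slack=12)

Answer: 10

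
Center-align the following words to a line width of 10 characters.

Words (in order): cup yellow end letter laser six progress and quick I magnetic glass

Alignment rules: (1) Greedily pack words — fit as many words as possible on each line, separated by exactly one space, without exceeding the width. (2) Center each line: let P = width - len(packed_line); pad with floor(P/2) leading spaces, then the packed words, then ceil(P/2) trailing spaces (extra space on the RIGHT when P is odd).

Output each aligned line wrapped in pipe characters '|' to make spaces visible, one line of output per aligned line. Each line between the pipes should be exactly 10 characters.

Line 1: ['cup', 'yellow'] (min_width=10, slack=0)
Line 2: ['end', 'letter'] (min_width=10, slack=0)
Line 3: ['laser', 'six'] (min_width=9, slack=1)
Line 4: ['progress'] (min_width=8, slack=2)
Line 5: ['and', 'quick'] (min_width=9, slack=1)
Line 6: ['I', 'magnetic'] (min_width=10, slack=0)
Line 7: ['glass'] (min_width=5, slack=5)

Answer: |cup yellow|
|end letter|
|laser six |
| progress |
|and quick |
|I magnetic|
|  glass   |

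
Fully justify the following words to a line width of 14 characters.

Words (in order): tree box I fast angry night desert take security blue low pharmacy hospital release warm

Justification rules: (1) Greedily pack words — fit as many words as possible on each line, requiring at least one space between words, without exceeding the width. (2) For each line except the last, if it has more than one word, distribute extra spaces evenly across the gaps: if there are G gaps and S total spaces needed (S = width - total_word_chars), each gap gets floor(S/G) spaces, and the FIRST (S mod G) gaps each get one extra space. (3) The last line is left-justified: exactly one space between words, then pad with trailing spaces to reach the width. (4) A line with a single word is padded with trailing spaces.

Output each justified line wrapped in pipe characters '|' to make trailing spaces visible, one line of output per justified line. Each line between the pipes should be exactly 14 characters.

Answer: |tree   box   I|
|fast     angry|
|night   desert|
|take  security|
|blue       low|
|pharmacy      |
|hospital      |
|release warm  |

Derivation:
Line 1: ['tree', 'box', 'I'] (min_width=10, slack=4)
Line 2: ['fast', 'angry'] (min_width=10, slack=4)
Line 3: ['night', 'desert'] (min_width=12, slack=2)
Line 4: ['take', 'security'] (min_width=13, slack=1)
Line 5: ['blue', 'low'] (min_width=8, slack=6)
Line 6: ['pharmacy'] (min_width=8, slack=6)
Line 7: ['hospital'] (min_width=8, slack=6)
Line 8: ['release', 'warm'] (min_width=12, slack=2)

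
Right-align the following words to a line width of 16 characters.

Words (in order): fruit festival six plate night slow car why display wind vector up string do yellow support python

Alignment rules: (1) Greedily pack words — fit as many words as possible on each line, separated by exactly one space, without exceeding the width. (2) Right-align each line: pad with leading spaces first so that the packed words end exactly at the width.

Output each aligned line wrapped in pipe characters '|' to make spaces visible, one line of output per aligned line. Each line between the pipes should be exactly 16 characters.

Answer: |  fruit festival|
| six plate night|
|    slow car why|
|    display wind|
|vector up string|
|       do yellow|
|  support python|

Derivation:
Line 1: ['fruit', 'festival'] (min_width=14, slack=2)
Line 2: ['six', 'plate', 'night'] (min_width=15, slack=1)
Line 3: ['slow', 'car', 'why'] (min_width=12, slack=4)
Line 4: ['display', 'wind'] (min_width=12, slack=4)
Line 5: ['vector', 'up', 'string'] (min_width=16, slack=0)
Line 6: ['do', 'yellow'] (min_width=9, slack=7)
Line 7: ['support', 'python'] (min_width=14, slack=2)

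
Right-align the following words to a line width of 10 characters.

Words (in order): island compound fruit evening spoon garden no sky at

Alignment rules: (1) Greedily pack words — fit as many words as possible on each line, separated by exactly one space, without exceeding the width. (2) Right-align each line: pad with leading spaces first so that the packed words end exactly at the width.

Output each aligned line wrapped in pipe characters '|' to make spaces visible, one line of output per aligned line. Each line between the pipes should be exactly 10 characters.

Answer: |    island|
|  compound|
|     fruit|
|   evening|
|     spoon|
| garden no|
|    sky at|

Derivation:
Line 1: ['island'] (min_width=6, slack=4)
Line 2: ['compound'] (min_width=8, slack=2)
Line 3: ['fruit'] (min_width=5, slack=5)
Line 4: ['evening'] (min_width=7, slack=3)
Line 5: ['spoon'] (min_width=5, slack=5)
Line 6: ['garden', 'no'] (min_width=9, slack=1)
Line 7: ['sky', 'at'] (min_width=6, slack=4)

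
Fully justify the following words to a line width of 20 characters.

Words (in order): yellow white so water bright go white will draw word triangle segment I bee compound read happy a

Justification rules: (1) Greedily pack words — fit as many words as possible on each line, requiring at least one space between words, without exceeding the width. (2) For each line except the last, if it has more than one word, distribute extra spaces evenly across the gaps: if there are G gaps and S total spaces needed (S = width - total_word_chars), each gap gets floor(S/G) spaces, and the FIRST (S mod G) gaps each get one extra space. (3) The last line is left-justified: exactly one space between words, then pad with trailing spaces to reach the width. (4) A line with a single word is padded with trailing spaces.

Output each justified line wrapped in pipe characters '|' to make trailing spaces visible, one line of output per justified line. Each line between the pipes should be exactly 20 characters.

Line 1: ['yellow', 'white', 'so'] (min_width=15, slack=5)
Line 2: ['water', 'bright', 'go'] (min_width=15, slack=5)
Line 3: ['white', 'will', 'draw', 'word'] (min_width=20, slack=0)
Line 4: ['triangle', 'segment', 'I'] (min_width=18, slack=2)
Line 5: ['bee', 'compound', 'read'] (min_width=17, slack=3)
Line 6: ['happy', 'a'] (min_width=7, slack=13)

Answer: |yellow    white   so|
|water    bright   go|
|white will draw word|
|triangle  segment  I|
|bee   compound  read|
|happy a             |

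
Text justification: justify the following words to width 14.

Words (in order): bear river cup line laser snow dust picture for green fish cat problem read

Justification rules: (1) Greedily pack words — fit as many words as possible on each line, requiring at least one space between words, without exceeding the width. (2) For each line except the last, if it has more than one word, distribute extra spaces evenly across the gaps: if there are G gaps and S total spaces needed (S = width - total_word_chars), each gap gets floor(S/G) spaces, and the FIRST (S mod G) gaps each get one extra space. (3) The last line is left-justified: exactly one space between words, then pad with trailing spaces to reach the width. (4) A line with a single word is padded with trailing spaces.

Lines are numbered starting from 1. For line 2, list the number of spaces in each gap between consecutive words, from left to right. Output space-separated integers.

Answer: 5

Derivation:
Line 1: ['bear', 'river', 'cup'] (min_width=14, slack=0)
Line 2: ['line', 'laser'] (min_width=10, slack=4)
Line 3: ['snow', 'dust'] (min_width=9, slack=5)
Line 4: ['picture', 'for'] (min_width=11, slack=3)
Line 5: ['green', 'fish', 'cat'] (min_width=14, slack=0)
Line 6: ['problem', 'read'] (min_width=12, slack=2)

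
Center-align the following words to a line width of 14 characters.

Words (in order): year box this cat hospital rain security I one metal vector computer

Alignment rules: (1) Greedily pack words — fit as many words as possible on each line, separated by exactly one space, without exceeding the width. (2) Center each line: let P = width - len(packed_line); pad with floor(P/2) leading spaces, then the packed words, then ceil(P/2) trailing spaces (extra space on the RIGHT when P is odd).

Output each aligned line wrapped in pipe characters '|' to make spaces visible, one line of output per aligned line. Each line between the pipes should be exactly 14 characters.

Answer: |year box this |
| cat hospital |
|rain security |
| I one metal  |
|    vector    |
|   computer   |

Derivation:
Line 1: ['year', 'box', 'this'] (min_width=13, slack=1)
Line 2: ['cat', 'hospital'] (min_width=12, slack=2)
Line 3: ['rain', 'security'] (min_width=13, slack=1)
Line 4: ['I', 'one', 'metal'] (min_width=11, slack=3)
Line 5: ['vector'] (min_width=6, slack=8)
Line 6: ['computer'] (min_width=8, slack=6)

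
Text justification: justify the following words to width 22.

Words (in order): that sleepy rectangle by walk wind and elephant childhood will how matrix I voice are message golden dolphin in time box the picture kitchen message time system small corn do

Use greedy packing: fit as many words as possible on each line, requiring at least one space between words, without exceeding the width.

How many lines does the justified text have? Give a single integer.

Answer: 9

Derivation:
Line 1: ['that', 'sleepy', 'rectangle'] (min_width=21, slack=1)
Line 2: ['by', 'walk', 'wind', 'and'] (min_width=16, slack=6)
Line 3: ['elephant', 'childhood'] (min_width=18, slack=4)
Line 4: ['will', 'how', 'matrix', 'I'] (min_width=17, slack=5)
Line 5: ['voice', 'are', 'message'] (min_width=17, slack=5)
Line 6: ['golden', 'dolphin', 'in', 'time'] (min_width=22, slack=0)
Line 7: ['box', 'the', 'picture'] (min_width=15, slack=7)
Line 8: ['kitchen', 'message', 'time'] (min_width=20, slack=2)
Line 9: ['system', 'small', 'corn', 'do'] (min_width=20, slack=2)
Total lines: 9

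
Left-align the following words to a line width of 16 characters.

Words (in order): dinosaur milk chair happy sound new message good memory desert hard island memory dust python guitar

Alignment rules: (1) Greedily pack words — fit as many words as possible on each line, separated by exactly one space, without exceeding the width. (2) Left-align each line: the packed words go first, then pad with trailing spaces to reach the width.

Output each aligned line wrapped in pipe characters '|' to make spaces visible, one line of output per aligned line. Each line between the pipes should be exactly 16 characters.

Line 1: ['dinosaur', 'milk'] (min_width=13, slack=3)
Line 2: ['chair', 'happy'] (min_width=11, slack=5)
Line 3: ['sound', 'new'] (min_width=9, slack=7)
Line 4: ['message', 'good'] (min_width=12, slack=4)
Line 5: ['memory', 'desert'] (min_width=13, slack=3)
Line 6: ['hard', 'island'] (min_width=11, slack=5)
Line 7: ['memory', 'dust'] (min_width=11, slack=5)
Line 8: ['python', 'guitar'] (min_width=13, slack=3)

Answer: |dinosaur milk   |
|chair happy     |
|sound new       |
|message good    |
|memory desert   |
|hard island     |
|memory dust     |
|python guitar   |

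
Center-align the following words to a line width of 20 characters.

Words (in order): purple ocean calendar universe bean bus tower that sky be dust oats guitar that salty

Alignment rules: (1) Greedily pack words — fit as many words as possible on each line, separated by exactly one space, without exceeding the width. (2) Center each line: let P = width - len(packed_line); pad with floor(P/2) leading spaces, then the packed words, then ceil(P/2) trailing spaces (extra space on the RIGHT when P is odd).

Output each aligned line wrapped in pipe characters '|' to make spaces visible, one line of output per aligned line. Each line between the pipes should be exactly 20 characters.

Answer: |    purple ocean    |
| calendar universe  |
|bean bus tower that |
|  sky be dust oats  |
| guitar that salty  |

Derivation:
Line 1: ['purple', 'ocean'] (min_width=12, slack=8)
Line 2: ['calendar', 'universe'] (min_width=17, slack=3)
Line 3: ['bean', 'bus', 'tower', 'that'] (min_width=19, slack=1)
Line 4: ['sky', 'be', 'dust', 'oats'] (min_width=16, slack=4)
Line 5: ['guitar', 'that', 'salty'] (min_width=17, slack=3)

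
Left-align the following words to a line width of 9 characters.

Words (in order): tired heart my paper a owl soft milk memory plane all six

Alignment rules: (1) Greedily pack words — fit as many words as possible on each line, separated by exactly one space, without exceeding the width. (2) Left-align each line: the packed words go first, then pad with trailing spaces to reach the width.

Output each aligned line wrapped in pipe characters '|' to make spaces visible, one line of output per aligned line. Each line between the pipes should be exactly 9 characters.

Line 1: ['tired'] (min_width=5, slack=4)
Line 2: ['heart', 'my'] (min_width=8, slack=1)
Line 3: ['paper', 'a'] (min_width=7, slack=2)
Line 4: ['owl', 'soft'] (min_width=8, slack=1)
Line 5: ['milk'] (min_width=4, slack=5)
Line 6: ['memory'] (min_width=6, slack=3)
Line 7: ['plane', 'all'] (min_width=9, slack=0)
Line 8: ['six'] (min_width=3, slack=6)

Answer: |tired    |
|heart my |
|paper a  |
|owl soft |
|milk     |
|memory   |
|plane all|
|six      |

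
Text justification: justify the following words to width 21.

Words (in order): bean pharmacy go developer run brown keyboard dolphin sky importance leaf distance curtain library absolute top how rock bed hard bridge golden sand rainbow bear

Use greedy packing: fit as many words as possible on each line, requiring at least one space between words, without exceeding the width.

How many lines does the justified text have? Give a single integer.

Answer: 9

Derivation:
Line 1: ['bean', 'pharmacy', 'go'] (min_width=16, slack=5)
Line 2: ['developer', 'run', 'brown'] (min_width=19, slack=2)
Line 3: ['keyboard', 'dolphin', 'sky'] (min_width=20, slack=1)
Line 4: ['importance', 'leaf'] (min_width=15, slack=6)
Line 5: ['distance', 'curtain'] (min_width=16, slack=5)
Line 6: ['library', 'absolute', 'top'] (min_width=20, slack=1)
Line 7: ['how', 'rock', 'bed', 'hard'] (min_width=17, slack=4)
Line 8: ['bridge', 'golden', 'sand'] (min_width=18, slack=3)
Line 9: ['rainbow', 'bear'] (min_width=12, slack=9)
Total lines: 9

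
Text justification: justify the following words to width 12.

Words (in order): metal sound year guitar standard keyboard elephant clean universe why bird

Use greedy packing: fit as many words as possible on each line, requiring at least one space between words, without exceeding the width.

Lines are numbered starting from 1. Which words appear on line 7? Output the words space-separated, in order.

Answer: universe why

Derivation:
Line 1: ['metal', 'sound'] (min_width=11, slack=1)
Line 2: ['year', 'guitar'] (min_width=11, slack=1)
Line 3: ['standard'] (min_width=8, slack=4)
Line 4: ['keyboard'] (min_width=8, slack=4)
Line 5: ['elephant'] (min_width=8, slack=4)
Line 6: ['clean'] (min_width=5, slack=7)
Line 7: ['universe', 'why'] (min_width=12, slack=0)
Line 8: ['bird'] (min_width=4, slack=8)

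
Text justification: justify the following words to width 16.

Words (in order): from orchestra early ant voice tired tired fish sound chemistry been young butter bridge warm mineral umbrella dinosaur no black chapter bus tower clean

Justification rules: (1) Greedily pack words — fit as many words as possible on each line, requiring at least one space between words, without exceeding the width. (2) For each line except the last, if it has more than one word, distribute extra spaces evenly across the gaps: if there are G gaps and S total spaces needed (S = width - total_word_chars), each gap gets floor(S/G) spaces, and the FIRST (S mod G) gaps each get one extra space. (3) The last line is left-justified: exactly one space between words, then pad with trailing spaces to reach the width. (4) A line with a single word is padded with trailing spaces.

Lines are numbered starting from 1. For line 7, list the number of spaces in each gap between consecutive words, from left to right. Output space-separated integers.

Line 1: ['from', 'orchestra'] (min_width=14, slack=2)
Line 2: ['early', 'ant', 'voice'] (min_width=15, slack=1)
Line 3: ['tired', 'tired', 'fish'] (min_width=16, slack=0)
Line 4: ['sound', 'chemistry'] (min_width=15, slack=1)
Line 5: ['been', 'young'] (min_width=10, slack=6)
Line 6: ['butter', 'bridge'] (min_width=13, slack=3)
Line 7: ['warm', 'mineral'] (min_width=12, slack=4)
Line 8: ['umbrella'] (min_width=8, slack=8)
Line 9: ['dinosaur', 'no'] (min_width=11, slack=5)
Line 10: ['black', 'chapter'] (min_width=13, slack=3)
Line 11: ['bus', 'tower', 'clean'] (min_width=15, slack=1)

Answer: 5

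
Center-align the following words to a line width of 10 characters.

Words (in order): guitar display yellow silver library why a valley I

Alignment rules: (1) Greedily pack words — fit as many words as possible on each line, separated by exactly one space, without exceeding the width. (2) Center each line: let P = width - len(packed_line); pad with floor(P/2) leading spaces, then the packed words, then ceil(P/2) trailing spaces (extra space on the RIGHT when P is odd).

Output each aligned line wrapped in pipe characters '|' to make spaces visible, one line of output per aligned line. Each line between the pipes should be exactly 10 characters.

Line 1: ['guitar'] (min_width=6, slack=4)
Line 2: ['display'] (min_width=7, slack=3)
Line 3: ['yellow'] (min_width=6, slack=4)
Line 4: ['silver'] (min_width=6, slack=4)
Line 5: ['library'] (min_width=7, slack=3)
Line 6: ['why', 'a'] (min_width=5, slack=5)
Line 7: ['valley', 'I'] (min_width=8, slack=2)

Answer: |  guitar  |
| display  |
|  yellow  |
|  silver  |
| library  |
|  why a   |
| valley I |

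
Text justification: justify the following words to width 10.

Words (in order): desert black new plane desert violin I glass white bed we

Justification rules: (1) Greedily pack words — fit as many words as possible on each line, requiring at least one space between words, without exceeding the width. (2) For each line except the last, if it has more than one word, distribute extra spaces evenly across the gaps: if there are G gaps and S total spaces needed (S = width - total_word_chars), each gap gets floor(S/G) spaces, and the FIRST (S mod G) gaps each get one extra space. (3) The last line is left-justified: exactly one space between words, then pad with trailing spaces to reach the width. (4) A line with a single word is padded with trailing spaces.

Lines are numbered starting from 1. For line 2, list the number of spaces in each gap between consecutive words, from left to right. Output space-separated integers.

Answer: 2

Derivation:
Line 1: ['desert'] (min_width=6, slack=4)
Line 2: ['black', 'new'] (min_width=9, slack=1)
Line 3: ['plane'] (min_width=5, slack=5)
Line 4: ['desert'] (min_width=6, slack=4)
Line 5: ['violin', 'I'] (min_width=8, slack=2)
Line 6: ['glass'] (min_width=5, slack=5)
Line 7: ['white', 'bed'] (min_width=9, slack=1)
Line 8: ['we'] (min_width=2, slack=8)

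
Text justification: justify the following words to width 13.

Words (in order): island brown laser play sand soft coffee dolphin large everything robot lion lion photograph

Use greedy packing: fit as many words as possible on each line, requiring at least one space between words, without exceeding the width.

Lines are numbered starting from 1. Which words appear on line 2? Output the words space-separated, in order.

Answer: laser play

Derivation:
Line 1: ['island', 'brown'] (min_width=12, slack=1)
Line 2: ['laser', 'play'] (min_width=10, slack=3)
Line 3: ['sand', 'soft'] (min_width=9, slack=4)
Line 4: ['coffee'] (min_width=6, slack=7)
Line 5: ['dolphin', 'large'] (min_width=13, slack=0)
Line 6: ['everything'] (min_width=10, slack=3)
Line 7: ['robot', 'lion'] (min_width=10, slack=3)
Line 8: ['lion'] (min_width=4, slack=9)
Line 9: ['photograph'] (min_width=10, slack=3)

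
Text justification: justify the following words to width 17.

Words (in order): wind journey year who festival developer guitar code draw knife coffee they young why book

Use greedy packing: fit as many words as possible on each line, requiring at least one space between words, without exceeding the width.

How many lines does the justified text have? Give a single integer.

Line 1: ['wind', 'journey', 'year'] (min_width=17, slack=0)
Line 2: ['who', 'festival'] (min_width=12, slack=5)
Line 3: ['developer', 'guitar'] (min_width=16, slack=1)
Line 4: ['code', 'draw', 'knife'] (min_width=15, slack=2)
Line 5: ['coffee', 'they', 'young'] (min_width=17, slack=0)
Line 6: ['why', 'book'] (min_width=8, slack=9)
Total lines: 6

Answer: 6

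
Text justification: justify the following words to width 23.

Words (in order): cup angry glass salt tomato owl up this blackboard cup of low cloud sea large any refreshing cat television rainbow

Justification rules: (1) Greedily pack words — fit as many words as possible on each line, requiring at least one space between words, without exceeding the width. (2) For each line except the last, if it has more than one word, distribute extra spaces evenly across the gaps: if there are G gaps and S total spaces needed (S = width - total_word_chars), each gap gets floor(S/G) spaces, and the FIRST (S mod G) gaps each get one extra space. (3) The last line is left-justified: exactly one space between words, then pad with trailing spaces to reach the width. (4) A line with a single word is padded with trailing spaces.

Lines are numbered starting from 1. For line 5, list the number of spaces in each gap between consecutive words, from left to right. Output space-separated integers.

Line 1: ['cup', 'angry', 'glass', 'salt'] (min_width=20, slack=3)
Line 2: ['tomato', 'owl', 'up', 'this'] (min_width=18, slack=5)
Line 3: ['blackboard', 'cup', 'of', 'low'] (min_width=21, slack=2)
Line 4: ['cloud', 'sea', 'large', 'any'] (min_width=19, slack=4)
Line 5: ['refreshing', 'cat'] (min_width=14, slack=9)
Line 6: ['television', 'rainbow'] (min_width=18, slack=5)

Answer: 10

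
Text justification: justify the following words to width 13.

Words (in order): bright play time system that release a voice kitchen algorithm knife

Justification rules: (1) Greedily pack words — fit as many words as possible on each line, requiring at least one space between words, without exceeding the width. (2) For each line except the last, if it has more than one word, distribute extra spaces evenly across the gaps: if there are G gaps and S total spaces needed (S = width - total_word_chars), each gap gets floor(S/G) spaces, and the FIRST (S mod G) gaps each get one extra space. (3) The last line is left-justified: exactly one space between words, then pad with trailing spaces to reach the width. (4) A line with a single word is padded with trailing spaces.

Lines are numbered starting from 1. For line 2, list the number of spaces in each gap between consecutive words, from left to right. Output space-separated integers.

Line 1: ['bright', 'play'] (min_width=11, slack=2)
Line 2: ['time', 'system'] (min_width=11, slack=2)
Line 3: ['that', 'release'] (min_width=12, slack=1)
Line 4: ['a', 'voice'] (min_width=7, slack=6)
Line 5: ['kitchen'] (min_width=7, slack=6)
Line 6: ['algorithm'] (min_width=9, slack=4)
Line 7: ['knife'] (min_width=5, slack=8)

Answer: 3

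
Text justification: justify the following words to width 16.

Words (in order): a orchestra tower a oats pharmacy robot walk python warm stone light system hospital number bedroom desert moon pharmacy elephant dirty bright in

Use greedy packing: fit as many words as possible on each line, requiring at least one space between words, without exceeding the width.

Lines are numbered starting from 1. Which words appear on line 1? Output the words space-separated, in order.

Answer: a orchestra

Derivation:
Line 1: ['a', 'orchestra'] (min_width=11, slack=5)
Line 2: ['tower', 'a', 'oats'] (min_width=12, slack=4)
Line 3: ['pharmacy', 'robot'] (min_width=14, slack=2)
Line 4: ['walk', 'python', 'warm'] (min_width=16, slack=0)
Line 5: ['stone', 'light'] (min_width=11, slack=5)
Line 6: ['system', 'hospital'] (min_width=15, slack=1)
Line 7: ['number', 'bedroom'] (min_width=14, slack=2)
Line 8: ['desert', 'moon'] (min_width=11, slack=5)
Line 9: ['pharmacy'] (min_width=8, slack=8)
Line 10: ['elephant', 'dirty'] (min_width=14, slack=2)
Line 11: ['bright', 'in'] (min_width=9, slack=7)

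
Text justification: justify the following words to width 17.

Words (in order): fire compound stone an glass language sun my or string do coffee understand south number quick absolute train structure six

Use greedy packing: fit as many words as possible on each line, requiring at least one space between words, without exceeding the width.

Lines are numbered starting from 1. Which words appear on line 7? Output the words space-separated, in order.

Line 1: ['fire', 'compound'] (min_width=13, slack=4)
Line 2: ['stone', 'an', 'glass'] (min_width=14, slack=3)
Line 3: ['language', 'sun', 'my'] (min_width=15, slack=2)
Line 4: ['or', 'string', 'do'] (min_width=12, slack=5)
Line 5: ['coffee', 'understand'] (min_width=17, slack=0)
Line 6: ['south', 'number'] (min_width=12, slack=5)
Line 7: ['quick', 'absolute'] (min_width=14, slack=3)
Line 8: ['train', 'structure'] (min_width=15, slack=2)
Line 9: ['six'] (min_width=3, slack=14)

Answer: quick absolute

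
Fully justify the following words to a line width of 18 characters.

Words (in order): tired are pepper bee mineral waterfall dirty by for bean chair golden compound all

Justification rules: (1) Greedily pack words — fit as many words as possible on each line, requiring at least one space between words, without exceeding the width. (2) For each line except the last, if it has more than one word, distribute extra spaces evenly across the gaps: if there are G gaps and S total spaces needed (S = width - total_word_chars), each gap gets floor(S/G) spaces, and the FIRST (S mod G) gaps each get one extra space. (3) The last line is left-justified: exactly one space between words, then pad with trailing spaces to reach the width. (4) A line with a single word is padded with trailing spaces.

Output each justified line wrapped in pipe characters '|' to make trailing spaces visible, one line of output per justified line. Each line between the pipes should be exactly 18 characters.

Answer: |tired  are  pepper|
|bee        mineral|
|waterfall dirty by|
|for   bean   chair|
|golden    compound|
|all               |

Derivation:
Line 1: ['tired', 'are', 'pepper'] (min_width=16, slack=2)
Line 2: ['bee', 'mineral'] (min_width=11, slack=7)
Line 3: ['waterfall', 'dirty', 'by'] (min_width=18, slack=0)
Line 4: ['for', 'bean', 'chair'] (min_width=14, slack=4)
Line 5: ['golden', 'compound'] (min_width=15, slack=3)
Line 6: ['all'] (min_width=3, slack=15)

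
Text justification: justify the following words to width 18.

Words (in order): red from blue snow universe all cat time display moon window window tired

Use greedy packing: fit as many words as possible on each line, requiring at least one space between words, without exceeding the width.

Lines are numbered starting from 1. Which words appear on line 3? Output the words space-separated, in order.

Line 1: ['red', 'from', 'blue', 'snow'] (min_width=18, slack=0)
Line 2: ['universe', 'all', 'cat'] (min_width=16, slack=2)
Line 3: ['time', 'display', 'moon'] (min_width=17, slack=1)
Line 4: ['window', 'window'] (min_width=13, slack=5)
Line 5: ['tired'] (min_width=5, slack=13)

Answer: time display moon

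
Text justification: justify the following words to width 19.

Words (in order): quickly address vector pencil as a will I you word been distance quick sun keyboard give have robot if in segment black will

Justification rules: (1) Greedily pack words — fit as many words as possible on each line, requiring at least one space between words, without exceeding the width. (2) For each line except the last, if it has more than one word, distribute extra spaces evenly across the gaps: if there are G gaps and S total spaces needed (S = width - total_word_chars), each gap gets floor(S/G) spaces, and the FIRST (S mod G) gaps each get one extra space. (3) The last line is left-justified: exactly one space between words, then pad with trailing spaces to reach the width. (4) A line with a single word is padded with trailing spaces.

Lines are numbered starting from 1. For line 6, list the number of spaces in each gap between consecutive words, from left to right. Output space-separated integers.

Answer: 2 2 2

Derivation:
Line 1: ['quickly', 'address'] (min_width=15, slack=4)
Line 2: ['vector', 'pencil', 'as', 'a'] (min_width=18, slack=1)
Line 3: ['will', 'I', 'you', 'word'] (min_width=15, slack=4)
Line 4: ['been', 'distance', 'quick'] (min_width=19, slack=0)
Line 5: ['sun', 'keyboard', 'give'] (min_width=17, slack=2)
Line 6: ['have', 'robot', 'if', 'in'] (min_width=16, slack=3)
Line 7: ['segment', 'black', 'will'] (min_width=18, slack=1)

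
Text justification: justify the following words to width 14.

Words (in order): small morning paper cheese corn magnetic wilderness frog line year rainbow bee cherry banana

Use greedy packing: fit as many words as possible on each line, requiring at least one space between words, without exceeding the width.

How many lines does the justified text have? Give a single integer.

Line 1: ['small', 'morning'] (min_width=13, slack=1)
Line 2: ['paper', 'cheese'] (min_width=12, slack=2)
Line 3: ['corn', 'magnetic'] (min_width=13, slack=1)
Line 4: ['wilderness'] (min_width=10, slack=4)
Line 5: ['frog', 'line', 'year'] (min_width=14, slack=0)
Line 6: ['rainbow', 'bee'] (min_width=11, slack=3)
Line 7: ['cherry', 'banana'] (min_width=13, slack=1)
Total lines: 7

Answer: 7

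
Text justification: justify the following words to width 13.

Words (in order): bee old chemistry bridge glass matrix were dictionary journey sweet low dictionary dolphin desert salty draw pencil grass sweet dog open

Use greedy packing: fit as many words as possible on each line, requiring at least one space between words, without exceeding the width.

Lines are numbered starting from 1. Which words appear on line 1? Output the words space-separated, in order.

Answer: bee old

Derivation:
Line 1: ['bee', 'old'] (min_width=7, slack=6)
Line 2: ['chemistry'] (min_width=9, slack=4)
Line 3: ['bridge', 'glass'] (min_width=12, slack=1)
Line 4: ['matrix', 'were'] (min_width=11, slack=2)
Line 5: ['dictionary'] (min_width=10, slack=3)
Line 6: ['journey', 'sweet'] (min_width=13, slack=0)
Line 7: ['low'] (min_width=3, slack=10)
Line 8: ['dictionary'] (min_width=10, slack=3)
Line 9: ['dolphin'] (min_width=7, slack=6)
Line 10: ['desert', 'salty'] (min_width=12, slack=1)
Line 11: ['draw', 'pencil'] (min_width=11, slack=2)
Line 12: ['grass', 'sweet'] (min_width=11, slack=2)
Line 13: ['dog', 'open'] (min_width=8, slack=5)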